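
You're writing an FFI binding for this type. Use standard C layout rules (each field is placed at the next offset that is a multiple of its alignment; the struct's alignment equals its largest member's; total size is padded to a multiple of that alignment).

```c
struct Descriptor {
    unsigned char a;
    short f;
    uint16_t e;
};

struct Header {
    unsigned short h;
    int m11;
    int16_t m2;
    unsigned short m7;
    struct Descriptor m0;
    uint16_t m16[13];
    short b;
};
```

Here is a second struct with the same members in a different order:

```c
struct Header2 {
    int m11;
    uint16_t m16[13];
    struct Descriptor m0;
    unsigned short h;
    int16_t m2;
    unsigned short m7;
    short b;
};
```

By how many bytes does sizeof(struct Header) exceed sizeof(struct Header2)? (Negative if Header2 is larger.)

Descriptor: 0..1  a  (1B, 1-aligned); 1..2  -- padding (1B); 2..4  f  (2B, 2-aligned); 4..6  e  (2B, 2-aligned); sizeof = 6, alignof = 2
0..2  h  (2B, 2-aligned)
2..4  -- padding (2B)
4..8  m11  (4B, 4-aligned)
8..10  m2  (2B, 2-aligned)
10..12  m7  (2B, 2-aligned)
12..18  m0  (6B, 2-aligned)
18..44  m16  (26B, 2-aligned)
44..46  b  (2B, 2-aligned)
46..48  -- tail padding (2B)
sizeof = 48, alignof = 4
— Header2 —
0..4  m11  (4B, 4-aligned)
4..30  m16  (26B, 2-aligned)
30..36  m0  (6B, 2-aligned)
36..38  h  (2B, 2-aligned)
38..40  m2  (2B, 2-aligned)
40..42  m7  (2B, 2-aligned)
42..44  b  (2B, 2-aligned)
sizeof = 44, alignof = 4
48 − 44 = 4

4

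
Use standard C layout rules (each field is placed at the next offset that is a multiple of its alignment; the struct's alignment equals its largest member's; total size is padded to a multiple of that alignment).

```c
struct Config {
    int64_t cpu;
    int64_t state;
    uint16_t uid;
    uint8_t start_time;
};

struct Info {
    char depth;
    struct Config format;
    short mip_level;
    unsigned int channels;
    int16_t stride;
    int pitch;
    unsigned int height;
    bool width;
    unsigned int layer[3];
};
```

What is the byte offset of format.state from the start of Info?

16

Config: 0..8  cpu  (8B, 8-aligned); 8..16  state  (8B, 8-aligned); 16..18  uid  (2B, 2-aligned); 18..19  start_time  (1B, 1-aligned); 19..24  -- tail padding (5B); sizeof = 24, alignof = 8
0..1  depth  (1B, 1-aligned)
1..8  -- padding (7B)
8..32  format  (24B, 8-aligned)
within Config: state at 8
8 + 8 = 16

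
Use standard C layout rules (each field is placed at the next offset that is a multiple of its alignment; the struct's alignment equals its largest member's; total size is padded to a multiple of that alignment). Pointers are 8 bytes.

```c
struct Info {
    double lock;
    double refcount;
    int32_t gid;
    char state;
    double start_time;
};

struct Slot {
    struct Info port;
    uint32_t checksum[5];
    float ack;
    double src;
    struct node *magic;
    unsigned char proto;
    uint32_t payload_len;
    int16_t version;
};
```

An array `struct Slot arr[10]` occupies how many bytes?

880

Info: @0: lock [8B, align 8] → 8; @8: refcount [8B, align 8] → 16; @16: gid [4B, align 4] → 20; @20: state [1B, align 1] → 21; +3 pad (align 8); @24: start_time [8B, align 8] → 32; size 32, align 8
@0: port [32B, align 8] → 32
@32: checksum [20B, align 4] → 52
@52: ack [4B, align 4] → 56
@56: src [8B, align 8] → 64
@64: magic [8B, align 8] → 72
@72: proto [1B, align 1] → 73
+3 pad (align 4)
@76: payload_len [4B, align 4] → 80
@80: version [2B, align 2] → 82
+6 tail pad (align 8)
size 88, align 8
array of 10: 10 × 88 = 880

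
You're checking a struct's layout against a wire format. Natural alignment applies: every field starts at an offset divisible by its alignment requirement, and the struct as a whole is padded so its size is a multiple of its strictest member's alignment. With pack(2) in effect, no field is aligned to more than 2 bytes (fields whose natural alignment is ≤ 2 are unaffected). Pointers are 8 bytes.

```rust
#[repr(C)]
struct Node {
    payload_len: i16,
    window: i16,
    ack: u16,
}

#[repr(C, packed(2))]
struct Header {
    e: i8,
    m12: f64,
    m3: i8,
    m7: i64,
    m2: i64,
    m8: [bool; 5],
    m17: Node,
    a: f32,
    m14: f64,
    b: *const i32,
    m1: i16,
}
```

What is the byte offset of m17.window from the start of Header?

Node: 0..2  payload_len  (2B, 2-aligned); 2..4  window  (2B, 2-aligned); 4..6  ack  (2B, 2-aligned); sizeof = 6, alignof = 2
0..1  e  (1B, 1-aligned)
1..2  -- padding (1B)
2..10  m12  (8B, 2-aligned)
10..11  m3  (1B, 1-aligned)
11..12  -- padding (1B)
12..20  m7  (8B, 2-aligned)
20..28  m2  (8B, 2-aligned)
28..33  m8  (5B, 1-aligned)
33..34  -- padding (1B)
34..40  m17  (6B, 2-aligned)
within Node: window at 2
34 + 2 = 36

36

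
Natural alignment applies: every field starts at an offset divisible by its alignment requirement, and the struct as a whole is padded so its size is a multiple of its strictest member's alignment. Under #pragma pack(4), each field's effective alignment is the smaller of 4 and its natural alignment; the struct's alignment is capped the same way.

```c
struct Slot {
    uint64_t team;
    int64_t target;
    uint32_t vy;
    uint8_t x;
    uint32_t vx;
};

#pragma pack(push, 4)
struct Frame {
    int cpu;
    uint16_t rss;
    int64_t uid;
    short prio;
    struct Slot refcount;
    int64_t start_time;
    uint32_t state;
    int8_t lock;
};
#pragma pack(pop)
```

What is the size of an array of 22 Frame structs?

Slot: @0: team [8B, align 8] → 8; @8: target [8B, align 8] → 16; @16: vy [4B, align 4] → 20; @20: x [1B, align 1] → 21; +3 pad (align 4); @24: vx [4B, align 4] → 28; +4 tail pad (align 8); size 32, align 8
@0: cpu [4B, align 4] → 4
@4: rss [2B, align 2] → 6
+2 pad (align 4)
@8: uid [8B, align 4] → 16
@16: prio [2B, align 2] → 18
+2 pad (align 4)
@20: refcount [32B, align 4] → 52
@52: start_time [8B, align 4] → 60
@60: state [4B, align 4] → 64
@64: lock [1B, align 1] → 65
+3 tail pad (align 4)
size 68, align 4
array of 22: 22 × 68 = 1496

1496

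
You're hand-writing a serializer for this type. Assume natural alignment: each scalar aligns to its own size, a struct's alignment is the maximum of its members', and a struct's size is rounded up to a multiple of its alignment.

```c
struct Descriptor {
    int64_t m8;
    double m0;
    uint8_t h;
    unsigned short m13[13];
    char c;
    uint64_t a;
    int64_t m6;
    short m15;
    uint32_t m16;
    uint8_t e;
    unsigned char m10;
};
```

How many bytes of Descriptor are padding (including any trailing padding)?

0..8  m8  (8B, 8-aligned)
8..16  m0  (8B, 8-aligned)
16..17  h  (1B, 1-aligned)
17..18  -- padding (1B)
18..44  m13  (26B, 2-aligned)
44..45  c  (1B, 1-aligned)
45..48  -- padding (3B)
48..56  a  (8B, 8-aligned)
56..64  m6  (8B, 8-aligned)
64..66  m15  (2B, 2-aligned)
66..68  -- padding (2B)
68..72  m16  (4B, 4-aligned)
72..73  e  (1B, 1-aligned)
73..74  m10  (1B, 1-aligned)
74..80  -- tail padding (6B)
sizeof = 80, alignof = 8
data bytes 68, size 80 → padding 12

12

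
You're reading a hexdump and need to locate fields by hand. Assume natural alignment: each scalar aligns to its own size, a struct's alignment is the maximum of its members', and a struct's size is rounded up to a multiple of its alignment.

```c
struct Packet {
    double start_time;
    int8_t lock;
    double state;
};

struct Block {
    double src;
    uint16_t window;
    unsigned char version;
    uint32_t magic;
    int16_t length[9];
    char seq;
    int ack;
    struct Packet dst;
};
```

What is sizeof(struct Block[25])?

1600

Packet: 0..8  start_time  (8B, 8-aligned); 8..9  lock  (1B, 1-aligned); 9..16  -- padding (7B); 16..24  state  (8B, 8-aligned); sizeof = 24, alignof = 8
0..8  src  (8B, 8-aligned)
8..10  window  (2B, 2-aligned)
10..11  version  (1B, 1-aligned)
11..12  -- padding (1B)
12..16  magic  (4B, 4-aligned)
16..34  length  (18B, 2-aligned)
34..35  seq  (1B, 1-aligned)
35..36  -- padding (1B)
36..40  ack  (4B, 4-aligned)
40..64  dst  (24B, 8-aligned)
sizeof = 64, alignof = 8
array of 25: 25 × 64 = 1600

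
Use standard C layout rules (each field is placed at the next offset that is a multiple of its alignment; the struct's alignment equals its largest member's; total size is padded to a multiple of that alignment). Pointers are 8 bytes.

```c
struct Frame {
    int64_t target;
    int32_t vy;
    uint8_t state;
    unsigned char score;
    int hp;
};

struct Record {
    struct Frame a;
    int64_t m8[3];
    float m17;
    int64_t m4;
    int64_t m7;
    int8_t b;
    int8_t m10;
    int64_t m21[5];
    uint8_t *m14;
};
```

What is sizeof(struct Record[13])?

1664

Frame: 0..8  target  (8B, 8-aligned); 8..12  vy  (4B, 4-aligned); 12..13  state  (1B, 1-aligned); 13..14  score  (1B, 1-aligned); 14..16  -- padding (2B); 16..20  hp  (4B, 4-aligned); 20..24  -- tail padding (4B); sizeof = 24, alignof = 8
0..24  a  (24B, 8-aligned)
24..48  m8  (24B, 8-aligned)
48..52  m17  (4B, 4-aligned)
52..56  -- padding (4B)
56..64  m4  (8B, 8-aligned)
64..72  m7  (8B, 8-aligned)
72..73  b  (1B, 1-aligned)
73..74  m10  (1B, 1-aligned)
74..80  -- padding (6B)
80..120  m21  (40B, 8-aligned)
120..128  m14  (8B, 8-aligned)
sizeof = 128, alignof = 8
array of 13: 13 × 128 = 1664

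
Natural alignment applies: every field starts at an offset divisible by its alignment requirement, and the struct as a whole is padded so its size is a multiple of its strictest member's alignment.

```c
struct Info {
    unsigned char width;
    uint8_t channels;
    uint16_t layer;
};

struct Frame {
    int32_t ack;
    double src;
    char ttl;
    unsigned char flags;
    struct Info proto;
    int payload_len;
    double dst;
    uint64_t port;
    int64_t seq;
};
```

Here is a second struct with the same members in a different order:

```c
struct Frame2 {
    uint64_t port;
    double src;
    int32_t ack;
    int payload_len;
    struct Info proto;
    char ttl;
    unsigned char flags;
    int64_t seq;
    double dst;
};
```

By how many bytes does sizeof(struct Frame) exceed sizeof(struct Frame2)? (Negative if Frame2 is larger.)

8

Info: width at 0 (size 1, align 1) → ends 1; channels at 1 (size 1, align 1) → ends 2; layer at 2 (size 2, align 2) → ends 4; total 4 bytes, alignment 2
ack at 0 (size 4, align 4) → ends 4
pad 4 to align 8 for src
src at 8 (size 8, align 8) → ends 16
ttl at 16 (size 1, align 1) → ends 17
flags at 17 (size 1, align 1) → ends 18
proto at 18 (size 4, align 2) → ends 22
pad 2 to align 4 for payload_len
payload_len at 24 (size 4, align 4) → ends 28
pad 4 to align 8 for dst
dst at 32 (size 8, align 8) → ends 40
port at 40 (size 8, align 8) → ends 48
seq at 48 (size 8, align 8) → ends 56
total 56 bytes, alignment 8
— Frame2 —
port at 0 (size 8, align 8) → ends 8
src at 8 (size 8, align 8) → ends 16
ack at 16 (size 4, align 4) → ends 20
payload_len at 20 (size 4, align 4) → ends 24
proto at 24 (size 4, align 2) → ends 28
ttl at 28 (size 1, align 1) → ends 29
flags at 29 (size 1, align 1) → ends 30
pad 2 to align 8 for seq
seq at 32 (size 8, align 8) → ends 40
dst at 40 (size 8, align 8) → ends 48
total 48 bytes, alignment 8
56 − 48 = 8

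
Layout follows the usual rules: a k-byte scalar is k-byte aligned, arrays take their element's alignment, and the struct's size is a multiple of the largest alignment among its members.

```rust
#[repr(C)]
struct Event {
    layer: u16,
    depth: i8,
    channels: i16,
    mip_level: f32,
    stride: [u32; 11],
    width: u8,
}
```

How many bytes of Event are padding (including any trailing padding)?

6

0..2  layer  (2B, 2-aligned)
2..3  depth  (1B, 1-aligned)
3..4  -- padding (1B)
4..6  channels  (2B, 2-aligned)
6..8  -- padding (2B)
8..12  mip_level  (4B, 4-aligned)
12..56  stride  (44B, 4-aligned)
56..57  width  (1B, 1-aligned)
57..60  -- tail padding (3B)
sizeof = 60, alignof = 4
data bytes 54, size 60 → padding 6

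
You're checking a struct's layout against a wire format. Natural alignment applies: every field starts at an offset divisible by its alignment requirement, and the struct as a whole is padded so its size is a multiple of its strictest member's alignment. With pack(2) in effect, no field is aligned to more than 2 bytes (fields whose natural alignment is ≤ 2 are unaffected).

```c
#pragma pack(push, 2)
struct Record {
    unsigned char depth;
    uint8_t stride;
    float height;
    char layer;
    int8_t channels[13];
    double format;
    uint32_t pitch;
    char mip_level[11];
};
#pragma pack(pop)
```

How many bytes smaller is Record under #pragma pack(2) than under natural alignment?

natural layout:
  0..1  depth  (1B, 1-aligned)
  1..2  stride  (1B, 1-aligned)
  2..4  -- padding (2B)
  4..8  height  (4B, 4-aligned)
  8..9  layer  (1B, 1-aligned)
  9..22  channels  (13B, 1-aligned)
  22..24  -- padding (2B)
  24..32  format  (8B, 8-aligned)
  32..36  pitch  (4B, 4-aligned)
  36..47  mip_level  (11B, 1-aligned)
  47..48  -- tail padding (1B)
  sizeof = 48, alignof = 8
packed(2) layout:
  0..1  depth  (1B, 1-aligned)
  1..2  stride  (1B, 1-aligned)
  2..6  height  (4B, 2-aligned)
  6..7  layer  (1B, 1-aligned)
  7..20  channels  (13B, 1-aligned)
  20..28  format  (8B, 2-aligned)
  28..32  pitch  (4B, 2-aligned)
  32..43  mip_level  (11B, 1-aligned)
  43..44  -- tail padding (1B)
  sizeof = 44, alignof = 2
48 − 44 = 4

4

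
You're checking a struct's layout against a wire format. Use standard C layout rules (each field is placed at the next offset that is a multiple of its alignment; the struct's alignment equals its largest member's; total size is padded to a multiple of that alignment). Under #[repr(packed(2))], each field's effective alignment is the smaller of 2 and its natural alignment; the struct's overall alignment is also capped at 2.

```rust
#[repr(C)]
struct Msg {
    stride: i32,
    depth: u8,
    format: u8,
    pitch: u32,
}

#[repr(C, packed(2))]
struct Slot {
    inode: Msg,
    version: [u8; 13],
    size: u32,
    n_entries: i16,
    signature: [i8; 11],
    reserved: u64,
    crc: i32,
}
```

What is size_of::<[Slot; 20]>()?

1120

Msg: 0..4  stride  (4B, 4-aligned); 4..5  depth  (1B, 1-aligned); 5..6  format  (1B, 1-aligned); 6..8  -- padding (2B); 8..12  pitch  (4B, 4-aligned); sizeof = 12, alignof = 4
0..12  inode  (12B, 2-aligned)
12..25  version  (13B, 1-aligned)
25..26  -- padding (1B)
26..30  size  (4B, 2-aligned)
30..32  n_entries  (2B, 2-aligned)
32..43  signature  (11B, 1-aligned)
43..44  -- padding (1B)
44..52  reserved  (8B, 2-aligned)
52..56  crc  (4B, 2-aligned)
sizeof = 56, alignof = 2
array of 20: 20 × 56 = 1120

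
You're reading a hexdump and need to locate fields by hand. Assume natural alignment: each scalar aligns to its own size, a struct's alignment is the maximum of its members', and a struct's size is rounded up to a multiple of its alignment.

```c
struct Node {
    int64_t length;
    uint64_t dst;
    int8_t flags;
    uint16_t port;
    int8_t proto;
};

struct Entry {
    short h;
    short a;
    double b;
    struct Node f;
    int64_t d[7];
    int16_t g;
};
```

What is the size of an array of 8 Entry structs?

832

Node: @0: length [8B, align 8] → 8; @8: dst [8B, align 8] → 16; @16: flags [1B, align 1] → 17; +1 pad (align 2); @18: port [2B, align 2] → 20; @20: proto [1B, align 1] → 21; +3 tail pad (align 8); size 24, align 8
@0: h [2B, align 2] → 2
@2: a [2B, align 2] → 4
+4 pad (align 8)
@8: b [8B, align 8] → 16
@16: f [24B, align 8] → 40
@40: d [56B, align 8] → 96
@96: g [2B, align 2] → 98
+6 tail pad (align 8)
size 104, align 8
array of 8: 8 × 104 = 832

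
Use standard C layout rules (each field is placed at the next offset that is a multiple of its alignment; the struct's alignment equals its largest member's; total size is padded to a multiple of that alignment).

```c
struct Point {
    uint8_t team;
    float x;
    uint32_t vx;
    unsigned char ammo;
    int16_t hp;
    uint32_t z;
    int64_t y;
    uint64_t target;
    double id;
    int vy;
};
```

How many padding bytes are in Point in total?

@0: team [1B, align 1] → 1
+3 pad (align 4)
@4: x [4B, align 4] → 8
@8: vx [4B, align 4] → 12
@12: ammo [1B, align 1] → 13
+1 pad (align 2)
@14: hp [2B, align 2] → 16
@16: z [4B, align 4] → 20
+4 pad (align 8)
@24: y [8B, align 8] → 32
@32: target [8B, align 8] → 40
@40: id [8B, align 8] → 48
@48: vy [4B, align 4] → 52
+4 tail pad (align 8)
size 56, align 8
data bytes 44, size 56 → padding 12

12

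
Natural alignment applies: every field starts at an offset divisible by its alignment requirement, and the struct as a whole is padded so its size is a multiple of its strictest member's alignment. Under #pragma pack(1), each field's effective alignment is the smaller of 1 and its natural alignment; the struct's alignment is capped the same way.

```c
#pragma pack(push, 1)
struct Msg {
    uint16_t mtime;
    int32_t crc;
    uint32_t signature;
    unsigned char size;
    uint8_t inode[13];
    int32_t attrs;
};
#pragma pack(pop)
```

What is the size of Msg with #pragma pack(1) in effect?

mtime at 0 (size 2, align 1) → ends 2
crc at 2 (size 4, align 1) → ends 6
signature at 6 (size 4, align 1) → ends 10
size at 10 (size 1, align 1) → ends 11
inode at 11 (size 13, align 1) → ends 24
attrs at 24 (size 4, align 1) → ends 28
total 28 bytes, alignment 1

28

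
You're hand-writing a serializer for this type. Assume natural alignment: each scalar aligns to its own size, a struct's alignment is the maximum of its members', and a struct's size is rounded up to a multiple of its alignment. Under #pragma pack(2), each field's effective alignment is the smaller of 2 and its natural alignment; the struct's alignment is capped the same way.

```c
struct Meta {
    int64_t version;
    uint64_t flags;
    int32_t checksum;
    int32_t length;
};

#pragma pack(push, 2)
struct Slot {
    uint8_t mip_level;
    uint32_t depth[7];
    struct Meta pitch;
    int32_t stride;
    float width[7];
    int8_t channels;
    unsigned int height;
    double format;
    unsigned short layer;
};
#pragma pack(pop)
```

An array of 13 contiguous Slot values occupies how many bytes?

1326

Meta: version at 0 (size 8, align 8) → ends 8; flags at 8 (size 8, align 8) → ends 16; checksum at 16 (size 4, align 4) → ends 20; length at 20 (size 4, align 4) → ends 24; total 24 bytes, alignment 8
mip_level at 0 (size 1, align 1) → ends 1
pad 1 to align 2 for depth
depth at 2 (size 28, align 2) → ends 30
pitch at 30 (size 24, align 2) → ends 54
stride at 54 (size 4, align 2) → ends 58
width at 58 (size 28, align 2) → ends 86
channels at 86 (size 1, align 1) → ends 87
pad 1 to align 2 for height
height at 88 (size 4, align 2) → ends 92
format at 92 (size 8, align 2) → ends 100
layer at 100 (size 2, align 2) → ends 102
total 102 bytes, alignment 2
array of 13: 13 × 102 = 1326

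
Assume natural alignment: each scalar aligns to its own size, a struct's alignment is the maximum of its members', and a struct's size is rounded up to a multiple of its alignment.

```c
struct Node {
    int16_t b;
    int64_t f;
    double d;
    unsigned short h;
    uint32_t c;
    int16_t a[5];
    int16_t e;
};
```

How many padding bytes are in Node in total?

@0: b [2B, align 2] → 2
+6 pad (align 8)
@8: f [8B, align 8] → 16
@16: d [8B, align 8] → 24
@24: h [2B, align 2] → 26
+2 pad (align 4)
@28: c [4B, align 4] → 32
@32: a [10B, align 2] → 42
@42: e [2B, align 2] → 44
+4 tail pad (align 8)
size 48, align 8
data bytes 36, size 48 → padding 12

12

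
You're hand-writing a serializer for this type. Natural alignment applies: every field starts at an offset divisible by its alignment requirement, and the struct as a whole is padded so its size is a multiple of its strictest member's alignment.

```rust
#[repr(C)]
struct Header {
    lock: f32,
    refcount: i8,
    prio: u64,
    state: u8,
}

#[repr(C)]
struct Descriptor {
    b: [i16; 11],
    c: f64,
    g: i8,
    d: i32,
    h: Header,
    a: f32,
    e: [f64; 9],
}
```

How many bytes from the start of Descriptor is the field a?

64

Header: lock at 0 (size 4, align 4) → ends 4; refcount at 4 (size 1, align 1) → ends 5; pad 3 to align 8 for prio; prio at 8 (size 8, align 8) → ends 16; state at 16 (size 1, align 1) → ends 17; tail pad 7 to reach multiple of 8; total 24 bytes, alignment 8
b at 0 (size 22, align 2) → ends 22
pad 2 to align 8 for c
c at 24 (size 8, align 8) → ends 32
g at 32 (size 1, align 1) → ends 33
pad 3 to align 4 for d
d at 36 (size 4, align 4) → ends 40
h at 40 (size 24, align 8) → ends 64
a at 64 (size 4, align 4) → ends 68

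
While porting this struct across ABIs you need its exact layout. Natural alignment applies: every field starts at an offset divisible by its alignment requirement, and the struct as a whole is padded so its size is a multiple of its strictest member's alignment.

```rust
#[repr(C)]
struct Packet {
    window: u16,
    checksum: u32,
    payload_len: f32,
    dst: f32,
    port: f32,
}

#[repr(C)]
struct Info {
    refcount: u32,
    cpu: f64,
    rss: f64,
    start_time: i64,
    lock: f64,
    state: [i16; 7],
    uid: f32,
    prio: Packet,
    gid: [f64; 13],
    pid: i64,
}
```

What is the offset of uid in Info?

Packet: window at 0 (size 2, align 2) → ends 2; pad 2 to align 4 for checksum; checksum at 4 (size 4, align 4) → ends 8; payload_len at 8 (size 4, align 4) → ends 12; dst at 12 (size 4, align 4) → ends 16; port at 16 (size 4, align 4) → ends 20; total 20 bytes, alignment 4
refcount at 0 (size 4, align 4) → ends 4
pad 4 to align 8 for cpu
cpu at 8 (size 8, align 8) → ends 16
rss at 16 (size 8, align 8) → ends 24
start_time at 24 (size 8, align 8) → ends 32
lock at 32 (size 8, align 8) → ends 40
state at 40 (size 14, align 2) → ends 54
pad 2 to align 4 for uid
uid at 56 (size 4, align 4) → ends 60

56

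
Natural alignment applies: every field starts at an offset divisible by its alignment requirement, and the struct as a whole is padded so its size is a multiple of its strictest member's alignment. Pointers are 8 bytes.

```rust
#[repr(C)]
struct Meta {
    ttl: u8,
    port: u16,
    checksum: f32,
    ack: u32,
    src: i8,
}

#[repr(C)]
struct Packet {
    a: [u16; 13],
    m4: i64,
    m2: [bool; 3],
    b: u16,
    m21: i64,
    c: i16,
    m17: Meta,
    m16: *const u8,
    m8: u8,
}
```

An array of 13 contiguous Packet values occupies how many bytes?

Meta: @0: ttl [1B, align 1] → 1; +1 pad (align 2); @2: port [2B, align 2] → 4; @4: checksum [4B, align 4] → 8; @8: ack [4B, align 4] → 12; @12: src [1B, align 1] → 13; +3 tail pad (align 4); size 16, align 4
@0: a [26B, align 2] → 26
+6 pad (align 8)
@32: m4 [8B, align 8] → 40
@40: m2 [3B, align 1] → 43
+1 pad (align 2)
@44: b [2B, align 2] → 46
+2 pad (align 8)
@48: m21 [8B, align 8] → 56
@56: c [2B, align 2] → 58
+2 pad (align 4)
@60: m17 [16B, align 4] → 76
+4 pad (align 8)
@80: m16 [8B, align 8] → 88
@88: m8 [1B, align 1] → 89
+7 tail pad (align 8)
size 96, align 8
array of 13: 13 × 96 = 1248

1248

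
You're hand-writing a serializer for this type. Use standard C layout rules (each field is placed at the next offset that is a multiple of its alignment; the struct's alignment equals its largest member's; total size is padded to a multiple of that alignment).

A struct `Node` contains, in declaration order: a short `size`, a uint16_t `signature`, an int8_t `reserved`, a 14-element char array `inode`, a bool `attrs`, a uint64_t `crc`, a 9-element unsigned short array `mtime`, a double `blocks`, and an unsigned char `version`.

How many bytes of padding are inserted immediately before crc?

4

size at 0 (size 2, align 2) → ends 2
signature at 2 (size 2, align 2) → ends 4
reserved at 4 (size 1, align 1) → ends 5
inode at 5 (size 14, align 1) → ends 19
attrs at 19 (size 1, align 1) → ends 20
pad 4 to align 8 for crc
crc at 24 (size 8, align 8) → ends 32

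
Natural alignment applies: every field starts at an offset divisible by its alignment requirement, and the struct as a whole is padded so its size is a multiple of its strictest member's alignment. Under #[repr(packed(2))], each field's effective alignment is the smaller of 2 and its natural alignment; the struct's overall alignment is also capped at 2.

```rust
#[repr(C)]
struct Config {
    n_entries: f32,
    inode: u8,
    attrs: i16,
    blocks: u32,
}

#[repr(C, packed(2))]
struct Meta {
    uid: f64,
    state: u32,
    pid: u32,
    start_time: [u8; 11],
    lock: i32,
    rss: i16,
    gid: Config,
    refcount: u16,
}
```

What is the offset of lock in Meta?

Config: 0..4  n_entries  (4B, 4-aligned); 4..5  inode  (1B, 1-aligned); 5..6  -- padding (1B); 6..8  attrs  (2B, 2-aligned); 8..12  blocks  (4B, 4-aligned); sizeof = 12, alignof = 4
0..8  uid  (8B, 2-aligned)
8..12  state  (4B, 2-aligned)
12..16  pid  (4B, 2-aligned)
16..27  start_time  (11B, 1-aligned)
27..28  -- padding (1B)
28..32  lock  (4B, 2-aligned)

28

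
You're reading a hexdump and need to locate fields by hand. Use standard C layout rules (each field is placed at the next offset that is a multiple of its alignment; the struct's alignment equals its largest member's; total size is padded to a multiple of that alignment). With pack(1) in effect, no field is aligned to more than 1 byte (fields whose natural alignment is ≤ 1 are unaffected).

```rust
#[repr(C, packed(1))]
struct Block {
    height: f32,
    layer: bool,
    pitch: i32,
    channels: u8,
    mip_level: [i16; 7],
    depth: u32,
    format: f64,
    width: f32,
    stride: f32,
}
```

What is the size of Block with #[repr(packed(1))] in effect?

@0: height [4B, align 1] → 4
@4: layer [1B, align 1] → 5
@5: pitch [4B, align 1] → 9
@9: channels [1B, align 1] → 10
@10: mip_level [14B, align 1] → 24
@24: depth [4B, align 1] → 28
@28: format [8B, align 1] → 36
@36: width [4B, align 1] → 40
@40: stride [4B, align 1] → 44
size 44, align 1

44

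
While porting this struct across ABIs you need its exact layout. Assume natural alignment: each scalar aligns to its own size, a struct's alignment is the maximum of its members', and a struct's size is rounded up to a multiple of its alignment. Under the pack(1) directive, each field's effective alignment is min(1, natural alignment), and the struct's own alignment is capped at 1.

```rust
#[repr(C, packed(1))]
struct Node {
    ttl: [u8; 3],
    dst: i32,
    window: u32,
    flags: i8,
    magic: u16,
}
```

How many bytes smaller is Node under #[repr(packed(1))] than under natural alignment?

2

natural layout:
  ttl at 0 (size 3, align 1) → ends 3
  pad 1 to align 4 for dst
  dst at 4 (size 4, align 4) → ends 8
  window at 8 (size 4, align 4) → ends 12
  flags at 12 (size 1, align 1) → ends 13
  pad 1 to align 2 for magic
  magic at 14 (size 2, align 2) → ends 16
  total 16 bytes, alignment 4
packed(1) layout:
  ttl at 0 (size 3, align 1) → ends 3
  dst at 3 (size 4, align 1) → ends 7
  window at 7 (size 4, align 1) → ends 11
  flags at 11 (size 1, align 1) → ends 12
  magic at 12 (size 2, align 1) → ends 14
  total 14 bytes, alignment 1
16 − 14 = 2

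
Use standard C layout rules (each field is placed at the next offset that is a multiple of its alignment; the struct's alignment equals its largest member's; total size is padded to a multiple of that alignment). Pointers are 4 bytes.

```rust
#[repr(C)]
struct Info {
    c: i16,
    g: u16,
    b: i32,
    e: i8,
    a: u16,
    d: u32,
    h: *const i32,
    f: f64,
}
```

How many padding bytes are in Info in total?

5

@0: c [2B, align 2] → 2
@2: g [2B, align 2] → 4
@4: b [4B, align 4] → 8
@8: e [1B, align 1] → 9
+1 pad (align 2)
@10: a [2B, align 2] → 12
@12: d [4B, align 4] → 16
@16: h [4B, align 4] → 20
+4 pad (align 8)
@24: f [8B, align 8] → 32
size 32, align 8
data bytes 27, size 32 → padding 5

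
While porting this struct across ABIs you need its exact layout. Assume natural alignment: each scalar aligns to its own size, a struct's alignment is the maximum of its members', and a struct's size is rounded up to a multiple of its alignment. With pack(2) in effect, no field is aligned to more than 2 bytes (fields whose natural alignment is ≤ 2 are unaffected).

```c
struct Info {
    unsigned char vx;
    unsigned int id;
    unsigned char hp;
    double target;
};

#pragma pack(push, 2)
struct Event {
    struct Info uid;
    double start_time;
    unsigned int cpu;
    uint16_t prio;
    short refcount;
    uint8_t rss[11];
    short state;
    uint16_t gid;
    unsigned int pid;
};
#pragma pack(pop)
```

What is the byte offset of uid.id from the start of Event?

4

Info: vx at 0 (size 1, align 1) → ends 1; pad 3 to align 4 for id; id at 4 (size 4, align 4) → ends 8; hp at 8 (size 1, align 1) → ends 9; pad 7 to align 8 for target; target at 16 (size 8, align 8) → ends 24; total 24 bytes, alignment 8
uid at 0 (size 24, align 2) → ends 24
within Info: id at 4
0 + 4 = 4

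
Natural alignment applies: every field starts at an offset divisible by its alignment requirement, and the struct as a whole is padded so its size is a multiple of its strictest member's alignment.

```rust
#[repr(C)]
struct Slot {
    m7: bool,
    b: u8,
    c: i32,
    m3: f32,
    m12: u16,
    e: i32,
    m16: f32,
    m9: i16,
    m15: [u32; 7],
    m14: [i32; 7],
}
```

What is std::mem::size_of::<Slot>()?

84

@0: m7 [1B, align 1] → 1
@1: b [1B, align 1] → 2
+2 pad (align 4)
@4: c [4B, align 4] → 8
@8: m3 [4B, align 4] → 12
@12: m12 [2B, align 2] → 14
+2 pad (align 4)
@16: e [4B, align 4] → 20
@20: m16 [4B, align 4] → 24
@24: m9 [2B, align 2] → 26
+2 pad (align 4)
@28: m15 [28B, align 4] → 56
@56: m14 [28B, align 4] → 84
size 84, align 4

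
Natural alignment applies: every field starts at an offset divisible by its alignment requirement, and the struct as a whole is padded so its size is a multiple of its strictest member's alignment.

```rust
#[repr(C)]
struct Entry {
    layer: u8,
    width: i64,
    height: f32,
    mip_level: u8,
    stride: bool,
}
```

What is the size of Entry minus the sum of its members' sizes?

layer at 0 (size 1, align 1) → ends 1
pad 7 to align 8 for width
width at 8 (size 8, align 8) → ends 16
height at 16 (size 4, align 4) → ends 20
mip_level at 20 (size 1, align 1) → ends 21
stride at 21 (size 1, align 1) → ends 22
tail pad 2 to reach multiple of 8
total 24 bytes, alignment 8
data bytes 15, size 24 → padding 9

9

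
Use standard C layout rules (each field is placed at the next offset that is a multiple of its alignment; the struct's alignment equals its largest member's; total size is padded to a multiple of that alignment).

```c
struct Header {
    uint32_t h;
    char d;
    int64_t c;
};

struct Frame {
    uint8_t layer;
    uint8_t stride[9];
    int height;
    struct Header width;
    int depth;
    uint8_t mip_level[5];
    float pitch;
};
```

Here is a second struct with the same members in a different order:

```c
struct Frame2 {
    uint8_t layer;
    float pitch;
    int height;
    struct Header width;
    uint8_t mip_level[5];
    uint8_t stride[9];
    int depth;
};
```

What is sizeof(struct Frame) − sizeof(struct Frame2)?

-8

Header: 0..4  h  (4B, 4-aligned); 4..5  d  (1B, 1-aligned); 5..8  -- padding (3B); 8..16  c  (8B, 8-aligned); sizeof = 16, alignof = 8
0..1  layer  (1B, 1-aligned)
1..10  stride  (9B, 1-aligned)
10..12  -- padding (2B)
12..16  height  (4B, 4-aligned)
16..32  width  (16B, 8-aligned)
32..36  depth  (4B, 4-aligned)
36..41  mip_level  (5B, 1-aligned)
41..44  -- padding (3B)
44..48  pitch  (4B, 4-aligned)
sizeof = 48, alignof = 8
— Frame2 —
0..1  layer  (1B, 1-aligned)
1..4  -- padding (3B)
4..8  pitch  (4B, 4-aligned)
8..12  height  (4B, 4-aligned)
12..16  -- padding (4B)
16..32  width  (16B, 8-aligned)
32..37  mip_level  (5B, 1-aligned)
37..46  stride  (9B, 1-aligned)
46..48  -- padding (2B)
48..52  depth  (4B, 4-aligned)
52..56  -- tail padding (4B)
sizeof = 56, alignof = 8
48 − 56 = -8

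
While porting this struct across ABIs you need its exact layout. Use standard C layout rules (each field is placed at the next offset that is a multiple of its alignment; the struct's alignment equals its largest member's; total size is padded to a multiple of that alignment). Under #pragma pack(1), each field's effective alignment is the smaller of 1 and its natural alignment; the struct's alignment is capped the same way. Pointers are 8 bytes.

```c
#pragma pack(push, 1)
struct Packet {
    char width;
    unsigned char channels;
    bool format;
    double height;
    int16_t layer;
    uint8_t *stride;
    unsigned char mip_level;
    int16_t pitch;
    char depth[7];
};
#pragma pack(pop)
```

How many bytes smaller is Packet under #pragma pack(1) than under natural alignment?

natural layout:
  @0: width [1B, align 1] → 1
  @1: channels [1B, align 1] → 2
  @2: format [1B, align 1] → 3
  +5 pad (align 8)
  @8: height [8B, align 8] → 16
  @16: layer [2B, align 2] → 18
  +6 pad (align 8)
  @24: stride [8B, align 8] → 32
  @32: mip_level [1B, align 1] → 33
  +1 pad (align 2)
  @34: pitch [2B, align 2] → 36
  @36: depth [7B, align 1] → 43
  +5 tail pad (align 8)
  size 48, align 8
packed(1) layout:
  @0: width [1B, align 1] → 1
  @1: channels [1B, align 1] → 2
  @2: format [1B, align 1] → 3
  @3: height [8B, align 1] → 11
  @11: layer [2B, align 1] → 13
  @13: stride [8B, align 1] → 21
  @21: mip_level [1B, align 1] → 22
  @22: pitch [2B, align 1] → 24
  @24: depth [7B, align 1] → 31
  size 31, align 1
48 − 31 = 17

17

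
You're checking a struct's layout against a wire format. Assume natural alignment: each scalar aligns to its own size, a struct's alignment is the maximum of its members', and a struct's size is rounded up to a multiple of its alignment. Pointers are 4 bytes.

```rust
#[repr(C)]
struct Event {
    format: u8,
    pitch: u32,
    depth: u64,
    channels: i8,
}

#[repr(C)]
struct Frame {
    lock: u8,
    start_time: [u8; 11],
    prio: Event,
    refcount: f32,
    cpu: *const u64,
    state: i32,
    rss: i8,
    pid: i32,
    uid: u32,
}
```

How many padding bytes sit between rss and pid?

3

Event: 0..1  format  (1B, 1-aligned); 1..4  -- padding (3B); 4..8  pitch  (4B, 4-aligned); 8..16  depth  (8B, 8-aligned); 16..17  channels  (1B, 1-aligned); 17..24  -- tail padding (7B); sizeof = 24, alignof = 8
0..1  lock  (1B, 1-aligned)
1..12  start_time  (11B, 1-aligned)
12..16  -- padding (4B)
16..40  prio  (24B, 8-aligned)
40..44  refcount  (4B, 4-aligned)
44..48  cpu  (4B, 4-aligned)
48..52  state  (4B, 4-aligned)
52..53  rss  (1B, 1-aligned)
53..56  -- padding (3B)
56..60  pid  (4B, 4-aligned)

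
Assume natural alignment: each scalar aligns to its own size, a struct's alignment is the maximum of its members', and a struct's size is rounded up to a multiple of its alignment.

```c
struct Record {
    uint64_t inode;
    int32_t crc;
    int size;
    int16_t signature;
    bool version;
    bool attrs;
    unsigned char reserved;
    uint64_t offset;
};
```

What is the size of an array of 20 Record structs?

@0: inode [8B, align 8] → 8
@8: crc [4B, align 4] → 12
@12: size [4B, align 4] → 16
@16: signature [2B, align 2] → 18
@18: version [1B, align 1] → 19
@19: attrs [1B, align 1] → 20
@20: reserved [1B, align 1] → 21
+3 pad (align 8)
@24: offset [8B, align 8] → 32
size 32, align 8
array of 20: 20 × 32 = 640

640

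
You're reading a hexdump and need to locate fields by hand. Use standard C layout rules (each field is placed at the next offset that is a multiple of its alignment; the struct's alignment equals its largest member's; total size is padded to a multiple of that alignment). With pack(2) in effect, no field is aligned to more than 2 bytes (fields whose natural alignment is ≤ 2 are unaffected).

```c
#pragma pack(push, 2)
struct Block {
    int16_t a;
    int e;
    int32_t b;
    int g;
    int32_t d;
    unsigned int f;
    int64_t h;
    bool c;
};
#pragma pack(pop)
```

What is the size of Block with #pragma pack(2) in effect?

32

a at 0 (size 2, align 2) → ends 2
e at 2 (size 4, align 2) → ends 6
b at 6 (size 4, align 2) → ends 10
g at 10 (size 4, align 2) → ends 14
d at 14 (size 4, align 2) → ends 18
f at 18 (size 4, align 2) → ends 22
h at 22 (size 8, align 2) → ends 30
c at 30 (size 1, align 1) → ends 31
tail pad 1 to reach multiple of 2
total 32 bytes, alignment 2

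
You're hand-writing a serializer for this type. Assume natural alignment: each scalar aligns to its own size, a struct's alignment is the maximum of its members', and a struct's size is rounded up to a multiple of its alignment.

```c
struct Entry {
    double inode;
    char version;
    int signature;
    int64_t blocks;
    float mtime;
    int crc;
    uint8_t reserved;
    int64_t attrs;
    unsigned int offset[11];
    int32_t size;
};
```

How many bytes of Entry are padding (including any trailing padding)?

10

0..8  inode  (8B, 8-aligned)
8..9  version  (1B, 1-aligned)
9..12  -- padding (3B)
12..16  signature  (4B, 4-aligned)
16..24  blocks  (8B, 8-aligned)
24..28  mtime  (4B, 4-aligned)
28..32  crc  (4B, 4-aligned)
32..33  reserved  (1B, 1-aligned)
33..40  -- padding (7B)
40..48  attrs  (8B, 8-aligned)
48..92  offset  (44B, 4-aligned)
92..96  size  (4B, 4-aligned)
sizeof = 96, alignof = 8
data bytes 86, size 96 → padding 10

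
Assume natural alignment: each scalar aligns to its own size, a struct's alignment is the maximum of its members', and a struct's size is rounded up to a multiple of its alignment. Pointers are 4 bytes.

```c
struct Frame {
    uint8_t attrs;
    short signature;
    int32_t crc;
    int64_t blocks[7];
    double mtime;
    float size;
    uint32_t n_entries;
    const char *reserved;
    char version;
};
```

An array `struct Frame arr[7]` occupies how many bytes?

attrs at 0 (size 1, align 1) → ends 1
pad 1 to align 2 for signature
signature at 2 (size 2, align 2) → ends 4
crc at 4 (size 4, align 4) → ends 8
blocks at 8 (size 56, align 8) → ends 64
mtime at 64 (size 8, align 8) → ends 72
size at 72 (size 4, align 4) → ends 76
n_entries at 76 (size 4, align 4) → ends 80
reserved at 80 (size 4, align 4) → ends 84
version at 84 (size 1, align 1) → ends 85
tail pad 3 to reach multiple of 8
total 88 bytes, alignment 8
array of 7: 7 × 88 = 616

616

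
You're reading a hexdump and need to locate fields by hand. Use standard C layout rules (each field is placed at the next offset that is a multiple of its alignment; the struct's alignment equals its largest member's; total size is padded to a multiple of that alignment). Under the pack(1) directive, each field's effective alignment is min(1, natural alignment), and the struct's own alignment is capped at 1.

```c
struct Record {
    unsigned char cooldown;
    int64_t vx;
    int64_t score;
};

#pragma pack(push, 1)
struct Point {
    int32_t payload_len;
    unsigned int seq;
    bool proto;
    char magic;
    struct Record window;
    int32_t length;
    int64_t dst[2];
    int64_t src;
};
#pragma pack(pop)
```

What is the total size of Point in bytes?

62 bytes

Record: cooldown at 0 (size 1, align 1) → ends 1; pad 7 to align 8 for vx; vx at 8 (size 8, align 8) → ends 16; score at 16 (size 8, align 8) → ends 24; total 24 bytes, alignment 8
payload_len at 0 (size 4, align 1) → ends 4
seq at 4 (size 4, align 1) → ends 8
proto at 8 (size 1, align 1) → ends 9
magic at 9 (size 1, align 1) → ends 10
window at 10 (size 24, align 1) → ends 34
length at 34 (size 4, align 1) → ends 38
dst at 38 (size 16, align 1) → ends 54
src at 54 (size 8, align 1) → ends 62
total 62 bytes, alignment 1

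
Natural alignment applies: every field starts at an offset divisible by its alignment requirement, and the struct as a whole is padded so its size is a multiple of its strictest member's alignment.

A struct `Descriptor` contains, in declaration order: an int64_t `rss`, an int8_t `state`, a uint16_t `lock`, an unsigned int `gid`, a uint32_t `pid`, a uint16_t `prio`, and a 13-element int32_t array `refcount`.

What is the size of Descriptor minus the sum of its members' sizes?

rss at 0 (size 8, align 8) → ends 8
state at 8 (size 1, align 1) → ends 9
pad 1 to align 2 for lock
lock at 10 (size 2, align 2) → ends 12
gid at 12 (size 4, align 4) → ends 16
pid at 16 (size 4, align 4) → ends 20
prio at 20 (size 2, align 2) → ends 22
pad 2 to align 4 for refcount
refcount at 24 (size 52, align 4) → ends 76
tail pad 4 to reach multiple of 8
total 80 bytes, alignment 8
data bytes 73, size 80 → padding 7

7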